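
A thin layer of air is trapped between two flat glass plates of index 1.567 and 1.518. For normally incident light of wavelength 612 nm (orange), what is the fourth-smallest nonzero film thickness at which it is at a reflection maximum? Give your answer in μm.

1.07 μm

At the upper boundary (n = 1.567 to n = 1.0) the reflected ray undergoes no phase shift.
Ray reflecting at the bottom interface goes from n = 1.0 toward n = 1.518: a half-wave phase shift.
Net: one phase inversion between the two reflected rays.
So the condition for constructive reflection is 2 n t = (m + ½) λ.
The fourth-smallest nonzero thickness corresponds to m = 3: t = (m + ½) λ / (2 n) = 3.50 × 612 / (2 × 1.0) = 1071 nm.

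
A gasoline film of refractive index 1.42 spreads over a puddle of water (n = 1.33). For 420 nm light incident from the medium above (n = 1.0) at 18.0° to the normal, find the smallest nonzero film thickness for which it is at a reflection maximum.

75.8 nm

Ray reflecting at the top interface goes from n = 1.0 toward n = 1.42: a half-wave phase shift.
At the lower boundary (n = 1.42 to n = 1.33) the reflected ray undergoes no phase shift.
The two reflections differ by half a wavelength.
For bright reflection here: 2 n t cos θ_r = (m + ½) λ.
Snell's law: 1.0 sin 18.0° = 1.42 sin θ_r → sin θ_r = 0.218, cos θ_r = 0.976.
Minimum at m = 0: t = λ / (4 n cos θ_r) = 420 / (4 × 1.42 × 0.976) = 75.8 nm.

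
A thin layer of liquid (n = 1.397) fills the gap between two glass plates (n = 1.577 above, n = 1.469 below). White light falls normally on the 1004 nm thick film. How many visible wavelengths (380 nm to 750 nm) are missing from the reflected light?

At the upper boundary (n = 1.577 to n = 1.397) the reflected ray undergoes no phase shift.
Bottom surface (1.397 → 1.469): reflection off a higher-index medium gives a half-wave phase shift.
The two reflections differ by half a wavelength.
So the condition for destructive reflection is 2 n t = m λ.
λ = 2 n t / m = 2805 / m nm.
m=3: 935 nm (IR); m=4: 701 nm (visible); m=5: 561 nm (visible); m=6: 468 nm (visible); m=7: 401 nm (visible); m=8: 351 nm (UV).

4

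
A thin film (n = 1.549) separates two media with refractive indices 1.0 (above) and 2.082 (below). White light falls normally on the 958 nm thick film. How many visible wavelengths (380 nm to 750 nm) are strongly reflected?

4

Ray reflecting at the top interface goes from n = 1.0 toward n = 1.549: a half-wave phase shift.
At the lower boundary (n = 1.549 to n = 2.082) the reflected ray undergoes a half-wave phase shift.
The two reflections carry the same phase change, so no net offset.
So the condition for constructive reflection is 2 n t = m λ.
λ = 2 n t / m = 2968 / m nm.
m=3: 989 nm (IR); m=4: 742 nm (visible); m=5: 594 nm (visible); m=6: 495 nm (visible); m=7: 424 nm (visible); m=8: 371 nm (UV).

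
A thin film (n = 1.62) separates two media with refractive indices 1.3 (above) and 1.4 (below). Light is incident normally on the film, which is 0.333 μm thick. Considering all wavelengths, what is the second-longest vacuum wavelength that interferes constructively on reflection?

Ray reflecting at the top interface goes from n = 1.3 toward n = 1.62: a half-wave phase shift.
Bottom surface (1.62 → 1.4): reflection off a lower-index medium gives no phase shift.
The two reflections differ by half a wavelength.
So the condition for constructive reflection is 2 n t = (m + ½) λ.
λ = 2 n t / (m + ½). The second-longest wavelength is m = 1: λ = 2 × 1.62 × 333 / 1.50 = 719 nm.

719 nm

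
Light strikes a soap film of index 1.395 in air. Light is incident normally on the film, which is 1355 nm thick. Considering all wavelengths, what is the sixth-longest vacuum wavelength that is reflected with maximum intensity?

687 nm

Ray reflecting at the top interface goes from n = 1.0 toward n = 1.395: a half-wave phase shift.
Ray reflecting at the bottom interface goes from n = 1.395 toward n = 1.0: no phase shift.
Net: one phase inversion between the two reflected rays.
With one net inversion, constructive interference in reflection requires 2 n t = (m + ½) λ.
λ = 2 n t / (m + ½). The sixth-longest wavelength is m = 5: λ = 2 × 1.395 × 1355 / 5.50 = 687 nm.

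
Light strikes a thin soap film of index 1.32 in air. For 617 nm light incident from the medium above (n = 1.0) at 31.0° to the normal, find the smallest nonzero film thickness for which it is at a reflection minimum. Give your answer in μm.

0.254 μm

Top surface (1.0 → 1.32): reflection off a higher-index medium gives a half-wave phase shift.
Bottom surface (1.32 → 1.0): reflection off a lower-index medium gives no phase shift.
Net: one phase inversion between the two reflected rays.
With one net inversion, destructive interference in reflection requires 2 n t cos θ_r = m λ.
Snell's law: 1.0 sin 31.0° = 1.32 sin θ_r → sin θ_r = 0.390, cos θ_r = 0.921.
Minimum nonzero at m = 1: t = λ / (2 n cos θ_r) = 617 / (2 × 1.32 × 0.921) = 254 nm.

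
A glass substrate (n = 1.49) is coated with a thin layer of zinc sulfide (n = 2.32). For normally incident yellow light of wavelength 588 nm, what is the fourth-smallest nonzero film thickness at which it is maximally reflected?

444 nm

At the upper boundary (n = 1.0 to n = 2.32) the reflected ray undergoes a half-wave phase shift.
Bottom surface (2.32 → 1.49): reflection off a lower-index medium gives no phase shift.
Net: one phase inversion between the two reflected rays.
So the condition for constructive reflection is 2 n t = (m + ½) λ.
The fourth-smallest nonzero thickness corresponds to m = 3: t = (m + ½) λ / (2 n) = 3.50 × 588 / (2 × 2.32) = 444 nm.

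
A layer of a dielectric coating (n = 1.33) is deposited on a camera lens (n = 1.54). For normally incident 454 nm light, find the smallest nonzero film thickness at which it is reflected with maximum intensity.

Top surface (1.0 → 1.33): reflection off a higher-index medium gives a half-wave phase shift.
Bottom surface (1.33 → 1.54): reflection off a higher-index medium gives a half-wave phase shift.
Zero or two π shifts → no net half-wave offset.
With no net inversion, constructive interference in reflection requires 2 n t = m λ.
Minimum nonzero at m = 1: t = λ / (2 n) = 454 / (2 × 1.33) = 171 nm.

171 nm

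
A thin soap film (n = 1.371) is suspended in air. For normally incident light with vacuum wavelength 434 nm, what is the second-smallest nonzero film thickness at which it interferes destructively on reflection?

317 nm

Top surface (1.0 → 1.371): reflection off a higher-index medium gives a half-wave phase shift.
At the lower boundary (n = 1.371 to n = 1.0) the reflected ray undergoes no phase shift.
Exactly one π shift → a net half-wave offset.
For weak reflection here: 2 n t = m λ.
The second-smallest nonzero thickness corresponds to m = 2: t = m λ / (2 n) = 2.00 × 434 / (2 × 1.371) = 317 nm.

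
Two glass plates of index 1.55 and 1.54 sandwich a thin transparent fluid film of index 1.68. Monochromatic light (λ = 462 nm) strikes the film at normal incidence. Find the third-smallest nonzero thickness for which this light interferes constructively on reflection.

Ray reflecting at the top interface goes from n = 1.55 toward n = 1.68: a half-wave phase shift.
Ray reflecting at the bottom interface goes from n = 1.68 toward n = 1.54: no phase shift.
The two reflections differ by half a wavelength.
For bright reflection here: 2 n t = (m + ½) λ.
The third-smallest nonzero thickness corresponds to m = 2: t = (m + ½) λ / (2 n) = 2.50 × 462 / (2 × 1.68) = 344 nm.

344 nm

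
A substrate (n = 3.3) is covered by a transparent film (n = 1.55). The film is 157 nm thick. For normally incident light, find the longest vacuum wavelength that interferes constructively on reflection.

487 nm

At the upper boundary (n = 1.0 to n = 1.55) the reflected ray undergoes a half-wave phase shift.
Bottom surface (1.55 → 3.3): reflection off a higher-index medium gives a half-wave phase shift.
Zero or two π shifts → no net half-wave offset.
So the condition for constructive reflection is 2 n t = m λ.
λ = 2 n t / m. The longest wavelength is m = 1: λ = 2 × 1.55 × 157 / 1.00 = 487 nm.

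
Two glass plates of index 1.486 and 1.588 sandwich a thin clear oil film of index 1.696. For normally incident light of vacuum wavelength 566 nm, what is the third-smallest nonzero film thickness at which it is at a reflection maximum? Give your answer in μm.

Ray reflecting at the top interface goes from n = 1.486 toward n = 1.696: a half-wave phase shift.
Ray reflecting at the bottom interface goes from n = 1.696 toward n = 1.588: no phase shift.
Exactly one π shift → a net half-wave offset.
So the condition for constructive reflection is 2 n t = (m + ½) λ.
The third-smallest nonzero thickness corresponds to m = 2: t = (m + ½) λ / (2 n) = 2.50 × 566 / (2 × 1.696) = 417 nm.

0.417 μm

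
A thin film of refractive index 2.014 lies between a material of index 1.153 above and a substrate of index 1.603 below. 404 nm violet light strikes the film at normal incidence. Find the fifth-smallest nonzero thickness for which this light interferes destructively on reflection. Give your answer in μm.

0.501 μm

At the upper boundary (n = 1.153 to n = 2.014) the reflected ray undergoes a half-wave phase shift.
Bottom surface (2.014 → 1.603): reflection off a lower-index medium gives no phase shift.
Exactly one π shift → a net half-wave offset.
With one net inversion, destructive interference in reflection requires 2 n t = m λ.
The fifth-smallest nonzero thickness corresponds to m = 5: t = m λ / (2 n) = 5.00 × 404 / (2 × 2.014) = 501 nm.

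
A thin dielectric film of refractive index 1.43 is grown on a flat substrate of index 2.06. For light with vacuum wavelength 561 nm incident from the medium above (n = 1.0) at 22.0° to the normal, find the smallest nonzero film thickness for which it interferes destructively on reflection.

102 nm

Top surface (1.0 → 1.43): reflection off a higher-index medium gives a half-wave phase shift.
Bottom surface (1.43 → 2.06): reflection off a higher-index medium gives a half-wave phase shift.
Net: no relative phase inversion (both shifts match).
With no net inversion, destructive interference in reflection requires 2 n t cos θ_r = (m + ½) λ.
Snell's law: 1.0 sin 22.0° = 1.43 sin θ_r → sin θ_r = 0.262, cos θ_r = 0.965.
Minimum at m = 0: t = λ / (4 n cos θ_r) = 561 / (4 × 1.43 × 0.965) = 102 nm.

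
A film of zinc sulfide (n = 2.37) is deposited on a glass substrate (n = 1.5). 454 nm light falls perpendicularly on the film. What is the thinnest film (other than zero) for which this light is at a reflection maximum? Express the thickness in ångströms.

479 Å

Ray reflecting at the top interface goes from n = 1.0 toward n = 2.37: a half-wave phase shift.
At the lower boundary (n = 2.37 to n = 1.5) the reflected ray undergoes no phase shift.
Exactly one π shift → a net half-wave offset.
So the condition for constructive reflection is 2 n t = (m + ½) λ.
Minimum at m = 0: t = λ / (4 n) = 454 / (4 × 2.37) = 47.9 nm.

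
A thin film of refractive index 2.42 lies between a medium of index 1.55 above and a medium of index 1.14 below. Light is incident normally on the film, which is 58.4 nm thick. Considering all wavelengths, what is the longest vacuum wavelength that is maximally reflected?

565 nm

At the upper boundary (n = 1.55 to n = 2.42) the reflected ray undergoes a half-wave phase shift.
Ray reflecting at the bottom interface goes from n = 2.42 toward n = 1.14: no phase shift.
Net: one phase inversion between the two reflected rays.
With one net inversion, constructive interference in reflection requires 2 n t = (m + ½) λ.
λ = 2 n t / (m + ½). The longest wavelength is m = 0: λ = 2 × 2.42 × 58.4 / 0.500 = 565 nm.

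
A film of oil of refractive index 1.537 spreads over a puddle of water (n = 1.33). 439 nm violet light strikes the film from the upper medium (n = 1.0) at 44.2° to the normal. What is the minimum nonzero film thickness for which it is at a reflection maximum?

80.1 nm

At the upper boundary (n = 1.0 to n = 1.537) the reflected ray undergoes a half-wave phase shift.
Bottom surface (1.537 → 1.33): reflection off a lower-index medium gives no phase shift.
Exactly one π shift → a net half-wave offset.
With one net inversion, constructive interference in reflection requires 2 n t cos θ_r = (m + ½) λ.
Snell's law: 1.0 sin 44.2° = 1.537 sin θ_r → sin θ_r = 0.454, cos θ_r = 0.891.
Minimum at m = 0: t = λ / (4 n cos θ_r) = 439 / (4 × 1.537 × 0.891) = 80.1 nm.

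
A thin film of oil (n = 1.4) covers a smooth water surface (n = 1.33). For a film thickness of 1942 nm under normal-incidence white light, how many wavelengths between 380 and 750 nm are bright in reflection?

Top surface (1.0 → 1.4): reflection off a higher-index medium gives a half-wave phase shift.
Ray reflecting at the bottom interface goes from n = 1.4 toward n = 1.33: no phase shift.
The two reflections differ by half a wavelength.
For strong reflection here: 2 n t = (m + ½) λ.
λ = 2 n t / (m + ½) = 5438 / (m + ½) nm.
m=6: 837 nm (IR); m=7: 725 nm (visible); m=8: 640 nm (visible); m=9: 572 nm (visible); m=10: 518 nm (visible); m=11: 473 nm (visible); m=12: 435 nm (visible); m=13: 403 nm (visible); m=14: 375 nm (UV).

7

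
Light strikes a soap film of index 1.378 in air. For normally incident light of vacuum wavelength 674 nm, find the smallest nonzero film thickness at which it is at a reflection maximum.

Top surface (1.0 → 1.378): reflection off a higher-index medium gives a half-wave phase shift.
Bottom surface (1.378 → 1.0): reflection off a lower-index medium gives no phase shift.
Exactly one π shift → a net half-wave offset.
So the condition for constructive reflection is 2 n t = (m + ½) λ.
Minimum at m = 0: t = λ / (4 n) = 674 / (4 × 1.378) = 122 nm.

122 nm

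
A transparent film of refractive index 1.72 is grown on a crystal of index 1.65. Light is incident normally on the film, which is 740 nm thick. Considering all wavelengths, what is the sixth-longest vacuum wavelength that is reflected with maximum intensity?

At the upper boundary (n = 1.0 to n = 1.72) the reflected ray undergoes a half-wave phase shift.
Bottom surface (1.72 → 1.65): reflection off a lower-index medium gives no phase shift.
Net: one phase inversion between the two reflected rays.
So the condition for constructive reflection is 2 n t = (m + ½) λ.
λ = 2 n t / (m + ½). The sixth-longest wavelength is m = 5: λ = 2 × 1.72 × 740 / 5.50 = 463 nm.

463 nm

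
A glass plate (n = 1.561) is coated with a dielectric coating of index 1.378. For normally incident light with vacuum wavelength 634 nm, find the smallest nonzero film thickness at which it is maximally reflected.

Ray reflecting at the top interface goes from n = 1.0 toward n = 1.378: a half-wave phase shift.
Bottom surface (1.378 → 1.561): reflection off a higher-index medium gives a half-wave phase shift.
Net: no relative phase inversion (both shifts match).
So the condition for constructive reflection is 2 n t = m λ.
Minimum nonzero at m = 1: t = λ / (2 n) = 634 / (2 × 1.378) = 230 nm.

230 nm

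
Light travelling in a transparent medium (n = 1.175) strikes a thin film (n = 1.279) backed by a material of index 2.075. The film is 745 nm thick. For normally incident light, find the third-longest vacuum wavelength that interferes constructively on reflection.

Ray reflecting at the top interface goes from n = 1.175 toward n = 1.279: a half-wave phase shift.
Ray reflecting at the bottom interface goes from n = 1.279 toward n = 2.075: a half-wave phase shift.
Zero or two π shifts → no net half-wave offset.
With no net inversion, constructive interference in reflection requires 2 n t = m λ.
λ = 2 n t / m. The third-longest wavelength is m = 3: λ = 2 × 1.279 × 745 / 3.00 = 635 nm.

635 nm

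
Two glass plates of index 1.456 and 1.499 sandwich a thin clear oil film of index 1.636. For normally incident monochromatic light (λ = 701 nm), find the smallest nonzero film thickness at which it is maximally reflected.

Ray reflecting at the top interface goes from n = 1.456 toward n = 1.636: a half-wave phase shift.
At the lower boundary (n = 1.636 to n = 1.499) the reflected ray undergoes no phase shift.
Exactly one π shift → a net half-wave offset.
With one net inversion, constructive interference in reflection requires 2 n t = (m + ½) λ.
Minimum at m = 0: t = λ / (4 n) = 701 / (4 × 1.636) = 107 nm.

107 nm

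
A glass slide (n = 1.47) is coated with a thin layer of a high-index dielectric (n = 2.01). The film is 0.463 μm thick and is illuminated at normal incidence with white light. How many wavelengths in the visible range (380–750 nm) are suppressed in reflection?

Ray reflecting at the top interface goes from n = 1.0 toward n = 2.01: a half-wave phase shift.
Bottom surface (2.01 → 1.47): reflection off a lower-index medium gives no phase shift.
The two reflections differ by half a wavelength.
For dark reflection here: 2 n t = m λ.
λ = 2 n t / m = 1861 / m nm.
m=2: 931 nm (IR); m=3: 620 nm (visible); m=4: 465 nm (visible); m=5: 372 nm (UV).

2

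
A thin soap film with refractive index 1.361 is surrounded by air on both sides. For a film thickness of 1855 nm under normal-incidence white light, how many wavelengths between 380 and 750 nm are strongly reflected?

6

Ray reflecting at the top interface goes from n = 1.0 toward n = 1.361: a half-wave phase shift.
Bottom surface (1.361 → 1.0): reflection off a lower-index medium gives no phase shift.
The two reflections differ by half a wavelength.
For strong reflection here: 2 n t = (m + ½) λ.
λ = 2 n t / (m + ½) = 5049 / (m + ½) nm.
m=6: 777 nm (IR); m=7: 673 nm (visible); m=8: 594 nm (visible); m=9: 532 nm (visible); m=10: 481 nm (visible); m=11: 439 nm (visible); m=12: 404 nm (visible); m=13: 374 nm (UV).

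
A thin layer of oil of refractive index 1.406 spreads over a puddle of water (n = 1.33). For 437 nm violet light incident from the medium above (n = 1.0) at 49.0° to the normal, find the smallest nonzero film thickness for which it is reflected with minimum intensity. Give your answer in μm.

Top surface (1.0 → 1.406): reflection off a higher-index medium gives a half-wave phase shift.
Ray reflecting at the bottom interface goes from n = 1.406 toward n = 1.33: no phase shift.
Exactly one π shift → a net half-wave offset.
With one net inversion, destructive interference in reflection requires 2 n t cos θ_r = m λ.
Snell's law: 1.0 sin 49.0° = 1.406 sin θ_r → sin θ_r = 0.537, cos θ_r = 0.844.
Minimum nonzero at m = 1: t = λ / (2 n cos θ_r) = 437 / (2 × 1.406 × 0.844) = 184 nm.

0.184 μm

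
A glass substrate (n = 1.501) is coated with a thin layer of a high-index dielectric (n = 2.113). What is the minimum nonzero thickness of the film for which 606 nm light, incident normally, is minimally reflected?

At the upper boundary (n = 1.0 to n = 2.113) the reflected ray undergoes a half-wave phase shift.
Bottom surface (2.113 → 1.501): reflection off a lower-index medium gives no phase shift.
Net: one phase inversion between the two reflected rays.
So the condition for destructive reflection is 2 n t = m λ.
Minimum nonzero at m = 1: t = λ / (2 n) = 606 / (2 × 2.113) = 143 nm.

143 nm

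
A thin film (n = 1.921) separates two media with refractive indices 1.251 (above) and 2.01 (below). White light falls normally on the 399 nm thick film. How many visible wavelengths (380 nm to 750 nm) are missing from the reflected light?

Ray reflecting at the top interface goes from n = 1.251 toward n = 1.921: a half-wave phase shift.
Bottom surface (1.921 → 2.01): reflection off a higher-index medium gives a half-wave phase shift.
Zero or two π shifts → no net half-wave offset.
So the condition for destructive reflection is 2 n t = (m + ½) λ.
λ = 2 n t / (m + ½) = 1533 / (m + ½) nm.
m=1: 1022 nm (IR); m=2: 613 nm (visible); m=3: 438 nm (visible); m=4: 341 nm (UV).

2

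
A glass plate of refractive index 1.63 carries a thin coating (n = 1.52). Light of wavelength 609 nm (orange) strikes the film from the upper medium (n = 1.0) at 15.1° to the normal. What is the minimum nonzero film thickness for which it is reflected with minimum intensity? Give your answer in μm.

0.102 μm

Ray reflecting at the top interface goes from n = 1.0 toward n = 1.52: a half-wave phase shift.
Ray reflecting at the bottom interface goes from n = 1.52 toward n = 1.63: a half-wave phase shift.
Net: no relative phase inversion (both shifts match).
With no net inversion, destructive interference in reflection requires 2 n t cos θ_r = (m + ½) λ.
Snell's law: 1.0 sin 15.1° = 1.52 sin θ_r → sin θ_r = 0.171, cos θ_r = 0.985.
Minimum at m = 0: t = λ / (4 n cos θ_r) = 609 / (4 × 1.52 × 0.985) = 102 nm.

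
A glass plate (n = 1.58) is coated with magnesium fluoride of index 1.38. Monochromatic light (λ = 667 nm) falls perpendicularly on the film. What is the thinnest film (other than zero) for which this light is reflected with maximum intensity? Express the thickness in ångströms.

Ray reflecting at the top interface goes from n = 1.0 toward n = 1.38: a half-wave phase shift.
Ray reflecting at the bottom interface goes from n = 1.38 toward n = 1.58: a half-wave phase shift.
The two reflections carry the same phase change, so no net offset.
So the condition for constructive reflection is 2 n t = m λ.
Minimum nonzero at m = 1: t = λ / (2 n) = 667 / (2 × 1.38) = 242 nm.

2417 Å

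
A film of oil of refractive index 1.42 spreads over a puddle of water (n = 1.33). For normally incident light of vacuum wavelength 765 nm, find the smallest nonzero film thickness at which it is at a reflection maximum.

135 nm

Ray reflecting at the top interface goes from n = 1.0 toward n = 1.42: a half-wave phase shift.
At the lower boundary (n = 1.42 to n = 1.33) the reflected ray undergoes no phase shift.
The two reflections differ by half a wavelength.
For strong reflection here: 2 n t = (m + ½) λ.
Minimum at m = 0: t = λ / (4 n) = 765 / (4 × 1.42) = 135 nm.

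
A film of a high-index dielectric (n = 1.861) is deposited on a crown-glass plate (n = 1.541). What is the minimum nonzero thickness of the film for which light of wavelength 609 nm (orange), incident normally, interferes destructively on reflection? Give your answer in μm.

0.164 μm

At the upper boundary (n = 1.0 to n = 1.861) the reflected ray undergoes a half-wave phase shift.
Bottom surface (1.861 → 1.541): reflection off a lower-index medium gives no phase shift.
Exactly one π shift → a net half-wave offset.
With one net inversion, destructive interference in reflection requires 2 n t = m λ.
Minimum nonzero at m = 1: t = λ / (2 n) = 609 / (2 × 1.861) = 164 nm.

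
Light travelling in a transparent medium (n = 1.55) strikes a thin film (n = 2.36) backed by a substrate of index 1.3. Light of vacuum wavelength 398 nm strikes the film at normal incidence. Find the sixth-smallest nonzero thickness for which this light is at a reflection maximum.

Ray reflecting at the top interface goes from n = 1.55 toward n = 2.36: a half-wave phase shift.
At the lower boundary (n = 2.36 to n = 1.3) the reflected ray undergoes no phase shift.
The two reflections differ by half a wavelength.
With one net inversion, constructive interference in reflection requires 2 n t = (m + ½) λ.
The sixth-smallest nonzero thickness corresponds to m = 5: t = (m + ½) λ / (2 n) = 5.50 × 398 / (2 × 2.36) = 464 nm.

464 nm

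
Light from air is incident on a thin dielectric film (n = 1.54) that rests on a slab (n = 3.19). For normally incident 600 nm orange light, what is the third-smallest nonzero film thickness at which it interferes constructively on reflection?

Top surface (1.0 → 1.54): reflection off a higher-index medium gives a half-wave phase shift.
At the lower boundary (n = 1.54 to n = 3.19) the reflected ray undergoes a half-wave phase shift.
The two reflections carry the same phase change, so no net offset.
For bright reflection here: 2 n t = m λ.
The third-smallest nonzero thickness corresponds to m = 3: t = m λ / (2 n) = 3.00 × 600 / (2 × 1.54) = 584 nm.

584 nm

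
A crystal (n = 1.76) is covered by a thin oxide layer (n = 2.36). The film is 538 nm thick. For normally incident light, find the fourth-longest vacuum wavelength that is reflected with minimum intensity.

At the upper boundary (n = 1.0 to n = 2.36) the reflected ray undergoes a half-wave phase shift.
Ray reflecting at the bottom interface goes from n = 2.36 toward n = 1.76: no phase shift.
Net: one phase inversion between the two reflected rays.
For dark reflection here: 2 n t = m λ.
λ = 2 n t / m. The fourth-longest wavelength is m = 4: λ = 2 × 2.36 × 538 / 4.00 = 635 nm.

635 nm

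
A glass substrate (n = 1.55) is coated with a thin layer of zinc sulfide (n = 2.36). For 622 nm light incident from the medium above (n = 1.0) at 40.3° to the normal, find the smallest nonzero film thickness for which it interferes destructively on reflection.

Ray reflecting at the top interface goes from n = 1.0 toward n = 2.36: a half-wave phase shift.
At the lower boundary (n = 2.36 to n = 1.55) the reflected ray undergoes no phase shift.
The two reflections differ by half a wavelength.
With one net inversion, destructive interference in reflection requires 2 n t cos θ_r = m λ.
Snell's law: 1.0 sin 40.3° = 2.36 sin θ_r → sin θ_r = 0.274, cos θ_r = 0.962.
Minimum nonzero at m = 1: t = λ / (2 n cos θ_r) = 622 / (2 × 2.36 × 0.962) = 137 nm.

137 nm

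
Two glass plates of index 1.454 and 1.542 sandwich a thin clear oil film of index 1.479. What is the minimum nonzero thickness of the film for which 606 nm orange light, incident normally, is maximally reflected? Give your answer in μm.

Top surface (1.454 → 1.479): reflection off a higher-index medium gives a half-wave phase shift.
At the lower boundary (n = 1.479 to n = 1.542) the reflected ray undergoes a half-wave phase shift.
The two reflections carry the same phase change, so no net offset.
For maximum reflection here: 2 n t = m λ.
Minimum nonzero at m = 1: t = λ / (2 n) = 606 / (2 × 1.479) = 205 nm.

0.205 μm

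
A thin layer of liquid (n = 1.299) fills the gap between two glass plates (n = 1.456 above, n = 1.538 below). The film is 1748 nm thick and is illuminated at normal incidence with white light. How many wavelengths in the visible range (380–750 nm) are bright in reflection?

Ray reflecting at the top interface goes from n = 1.456 toward n = 1.299: no phase shift.
Bottom surface (1.299 → 1.538): reflection off a higher-index medium gives a half-wave phase shift.
The two reflections differ by half a wavelength.
With one net inversion, constructive interference in reflection requires 2 n t = (m + ½) λ.
λ = 2 n t / (m + ½) = 4541 / (m + ½) nm.
m=5: 826 nm (IR); m=6: 699 nm (visible); m=7: 606 nm (visible); m=8: 534 nm (visible); m=9: 478 nm (visible); m=10: 433 nm (visible); m=11: 395 nm (visible); m=12: 363 nm (UV).

6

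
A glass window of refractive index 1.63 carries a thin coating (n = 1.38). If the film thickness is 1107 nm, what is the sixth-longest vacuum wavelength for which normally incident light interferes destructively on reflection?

556 nm

Top surface (1.0 → 1.38): reflection off a higher-index medium gives a half-wave phase shift.
At the lower boundary (n = 1.38 to n = 1.63) the reflected ray undergoes a half-wave phase shift.
Net: no relative phase inversion (both shifts match).
For minimum reflection here: 2 n t = (m + ½) λ.
λ = 2 n t / (m + ½). The sixth-longest wavelength is m = 5: λ = 2 × 1.38 × 1107 / 5.50 = 556 nm.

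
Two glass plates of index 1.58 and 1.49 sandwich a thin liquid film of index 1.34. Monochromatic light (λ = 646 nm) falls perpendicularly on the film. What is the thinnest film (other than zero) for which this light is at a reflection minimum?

241 nm

At the upper boundary (n = 1.58 to n = 1.34) the reflected ray undergoes no phase shift.
At the lower boundary (n = 1.34 to n = 1.49) the reflected ray undergoes a half-wave phase shift.
Exactly one π shift → a net half-wave offset.
So the condition for destructive reflection is 2 n t = m λ.
Minimum nonzero at m = 1: t = λ / (2 n) = 646 / (2 × 1.34) = 241 nm.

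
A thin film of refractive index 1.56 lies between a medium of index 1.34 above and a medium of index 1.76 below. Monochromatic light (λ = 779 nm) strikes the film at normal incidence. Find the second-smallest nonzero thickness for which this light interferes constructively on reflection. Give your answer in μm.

Top surface (1.34 → 1.56): reflection off a higher-index medium gives a half-wave phase shift.
At the lower boundary (n = 1.56 to n = 1.76) the reflected ray undergoes a half-wave phase shift.
Net: no relative phase inversion (both shifts match).
With no net inversion, constructive interference in reflection requires 2 n t = m λ.
The second-smallest nonzero thickness corresponds to m = 2: t = m λ / (2 n) = 2.00 × 779 / (2 × 1.56) = 499 nm.

0.499 μm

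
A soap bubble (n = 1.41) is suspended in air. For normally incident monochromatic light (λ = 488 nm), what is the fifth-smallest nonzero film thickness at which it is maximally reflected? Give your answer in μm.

At the upper boundary (n = 1.0 to n = 1.41) the reflected ray undergoes a half-wave phase shift.
At the lower boundary (n = 1.41 to n = 1.0) the reflected ray undergoes no phase shift.
Exactly one π shift → a net half-wave offset.
So the condition for constructive reflection is 2 n t = (m + ½) λ.
The fifth-smallest nonzero thickness corresponds to m = 4: t = (m + ½) λ / (2 n) = 4.50 × 488 / (2 × 1.41) = 779 nm.

0.779 μm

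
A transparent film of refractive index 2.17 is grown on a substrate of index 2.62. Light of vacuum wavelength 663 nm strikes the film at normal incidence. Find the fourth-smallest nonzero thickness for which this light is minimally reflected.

535 nm

Top surface (1.0 → 2.17): reflection off a higher-index medium gives a half-wave phase shift.
At the lower boundary (n = 2.17 to n = 2.62) the reflected ray undergoes a half-wave phase shift.
Net: no relative phase inversion (both shifts match).
For minimum reflection here: 2 n t = (m + ½) λ.
The fourth-smallest nonzero thickness corresponds to m = 3: t = (m + ½) λ / (2 n) = 3.50 × 663 / (2 × 2.17) = 535 nm.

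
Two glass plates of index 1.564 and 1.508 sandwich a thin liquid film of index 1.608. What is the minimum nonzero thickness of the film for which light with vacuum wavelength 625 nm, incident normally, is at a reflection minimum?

194 nm

At the upper boundary (n = 1.564 to n = 1.608) the reflected ray undergoes a half-wave phase shift.
Ray reflecting at the bottom interface goes from n = 1.608 toward n = 1.508: no phase shift.
Net: one phase inversion between the two reflected rays.
With one net inversion, destructive interference in reflection requires 2 n t = m λ.
Minimum nonzero at m = 1: t = λ / (2 n) = 625 / (2 × 1.608) = 194 nm.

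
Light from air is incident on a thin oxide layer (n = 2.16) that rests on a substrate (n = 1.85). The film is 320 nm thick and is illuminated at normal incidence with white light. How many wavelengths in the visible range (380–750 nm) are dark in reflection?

At the upper boundary (n = 1.0 to n = 2.16) the reflected ray undergoes a half-wave phase shift.
At the lower boundary (n = 2.16 to n = 1.85) the reflected ray undergoes no phase shift.
Exactly one π shift → a net half-wave offset.
For dark reflection here: 2 n t = m λ.
λ = 2 n t / m = 1382 / m nm.
m=1: 1382 nm (IR); m=2: 691 nm (visible); m=3: 461 nm (visible); m=4: 346 nm (UV).

2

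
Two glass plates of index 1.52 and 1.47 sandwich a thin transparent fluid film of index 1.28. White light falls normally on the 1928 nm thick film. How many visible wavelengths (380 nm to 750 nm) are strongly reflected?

6

At the upper boundary (n = 1.52 to n = 1.28) the reflected ray undergoes no phase shift.
Bottom surface (1.28 → 1.47): reflection off a higher-index medium gives a half-wave phase shift.
The two reflections differ by half a wavelength.
For maximum reflection here: 2 n t = (m + ½) λ.
λ = 2 n t / (m + ½) = 4936 / (m + ½) nm.
m=6: 759 nm (IR); m=7: 658 nm (visible); m=8: 581 nm (visible); m=9: 520 nm (visible); m=10: 470 nm (visible); m=11: 429 nm (visible); m=12: 395 nm (visible); m=13: 366 nm (UV).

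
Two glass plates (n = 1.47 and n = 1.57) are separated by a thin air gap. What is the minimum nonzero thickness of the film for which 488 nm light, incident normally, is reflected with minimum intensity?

Top surface (1.47 → 1.0): reflection off a lower-index medium gives no phase shift.
At the lower boundary (n = 1.0 to n = 1.57) the reflected ray undergoes a half-wave phase shift.
The two reflections differ by half a wavelength.
So the condition for destructive reflection is 2 n t = m λ.
Minimum nonzero at m = 1: t = λ / (2 n) = 488 / (2 × 1.0) = 244 nm.

244 nm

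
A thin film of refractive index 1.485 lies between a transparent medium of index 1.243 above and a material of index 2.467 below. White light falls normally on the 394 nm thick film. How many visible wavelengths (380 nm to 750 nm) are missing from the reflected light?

Ray reflecting at the top interface goes from n = 1.243 toward n = 1.485: a half-wave phase shift.
Bottom surface (1.485 → 2.467): reflection off a higher-index medium gives a half-wave phase shift.
Zero or two π shifts → no net half-wave offset.
For dark reflection here: 2 n t = (m + ½) λ.
λ = 2 n t / (m + ½) = 1170 / (m + ½) nm.
m=1: 780 nm (IR); m=2: 468 nm (visible); m=3: 334 nm (UV).

1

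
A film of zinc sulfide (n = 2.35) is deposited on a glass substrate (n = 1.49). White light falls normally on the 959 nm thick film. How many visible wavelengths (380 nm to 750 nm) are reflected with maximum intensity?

6

Ray reflecting at the top interface goes from n = 1.0 toward n = 2.35: a half-wave phase shift.
Bottom surface (2.35 → 1.49): reflection off a lower-index medium gives no phase shift.
Exactly one π shift → a net half-wave offset.
So the condition for constructive reflection is 2 n t = (m + ½) λ.
λ = 2 n t / (m + ½) = 4507 / (m + ½) nm.
m=5: 820 nm (IR); m=6: 693 nm (visible); m=7: 601 nm (visible); m=8: 530 nm (visible); m=9: 474 nm (visible); m=10: 429 nm (visible); m=11: 392 nm (visible); m=12: 361 nm (UV).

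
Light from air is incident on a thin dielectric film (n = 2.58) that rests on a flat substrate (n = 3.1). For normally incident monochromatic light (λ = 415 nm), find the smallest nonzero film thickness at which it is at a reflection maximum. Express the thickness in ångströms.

804 Å

At the upper boundary (n = 1.0 to n = 2.58) the reflected ray undergoes a half-wave phase shift.
At the lower boundary (n = 2.58 to n = 3.1) the reflected ray undergoes a half-wave phase shift.
Zero or two π shifts → no net half-wave offset.
So the condition for constructive reflection is 2 n t = m λ.
Minimum nonzero at m = 1: t = λ / (2 n) = 415 / (2 × 2.58) = 80.4 nm.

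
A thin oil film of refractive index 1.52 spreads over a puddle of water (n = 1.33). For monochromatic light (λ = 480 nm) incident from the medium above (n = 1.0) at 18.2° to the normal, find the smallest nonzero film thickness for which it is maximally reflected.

At the upper boundary (n = 1.0 to n = 1.52) the reflected ray undergoes a half-wave phase shift.
At the lower boundary (n = 1.52 to n = 1.33) the reflected ray undergoes no phase shift.
Net: one phase inversion between the two reflected rays.
With one net inversion, constructive interference in reflection requires 2 n t cos θ_r = (m + ½) λ.
Snell's law: 1.0 sin 18.2° = 1.52 sin θ_r → sin θ_r = 0.205, cos θ_r = 0.979.
Minimum at m = 0: t = λ / (4 n cos θ_r) = 480 / (4 × 1.52 × 0.979) = 80.7 nm.

80.7 nm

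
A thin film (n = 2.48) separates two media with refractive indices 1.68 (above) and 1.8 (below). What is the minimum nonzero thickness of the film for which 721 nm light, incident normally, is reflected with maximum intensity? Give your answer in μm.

Ray reflecting at the top interface goes from n = 1.68 toward n = 2.48: a half-wave phase shift.
Bottom surface (2.48 → 1.8): reflection off a lower-index medium gives no phase shift.
The two reflections differ by half a wavelength.
For strong reflection here: 2 n t = (m + ½) λ.
Minimum at m = 0: t = λ / (4 n) = 721 / (4 × 2.48) = 72.7 nm.

0.0727 μm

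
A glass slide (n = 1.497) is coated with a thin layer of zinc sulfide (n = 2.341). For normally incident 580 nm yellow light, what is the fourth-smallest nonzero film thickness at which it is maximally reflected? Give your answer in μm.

0.434 μm

Ray reflecting at the top interface goes from n = 1.0 toward n = 2.341: a half-wave phase shift.
Bottom surface (2.341 → 1.497): reflection off a lower-index medium gives no phase shift.
Net: one phase inversion between the two reflected rays.
For bright reflection here: 2 n t = (m + ½) λ.
The fourth-smallest nonzero thickness corresponds to m = 3: t = (m + ½) λ / (2 n) = 3.50 × 580 / (2 × 2.341) = 434 nm.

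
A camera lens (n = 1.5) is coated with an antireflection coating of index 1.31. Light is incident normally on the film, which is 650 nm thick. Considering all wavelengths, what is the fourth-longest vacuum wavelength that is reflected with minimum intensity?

487 nm

Top surface (1.0 → 1.31): reflection off a higher-index medium gives a half-wave phase shift.
At the lower boundary (n = 1.31 to n = 1.5) the reflected ray undergoes a half-wave phase shift.
Zero or two π shifts → no net half-wave offset.
For dark reflection here: 2 n t = (m + ½) λ.
λ = 2 n t / (m + ½). The fourth-longest wavelength is m = 3: λ = 2 × 1.31 × 650 / 3.50 = 487 nm.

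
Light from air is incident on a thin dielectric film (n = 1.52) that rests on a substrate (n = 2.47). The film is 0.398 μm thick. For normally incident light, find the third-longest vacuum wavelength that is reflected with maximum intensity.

Ray reflecting at the top interface goes from n = 1.0 toward n = 1.52: a half-wave phase shift.
Ray reflecting at the bottom interface goes from n = 1.52 toward n = 2.47: a half-wave phase shift.
Net: no relative phase inversion (both shifts match).
So the condition for constructive reflection is 2 n t = m λ.
λ = 2 n t / m. The third-longest wavelength is m = 3: λ = 2 × 1.52 × 398 / 3.00 = 403 nm.

403 nm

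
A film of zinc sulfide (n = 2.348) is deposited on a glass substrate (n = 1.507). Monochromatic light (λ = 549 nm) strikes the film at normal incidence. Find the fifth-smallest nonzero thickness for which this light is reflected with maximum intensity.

526 nm

Ray reflecting at the top interface goes from n = 1.0 toward n = 2.348: a half-wave phase shift.
At the lower boundary (n = 2.348 to n = 1.507) the reflected ray undergoes no phase shift.
Exactly one π shift → a net half-wave offset.
With one net inversion, constructive interference in reflection requires 2 n t = (m + ½) λ.
The fifth-smallest nonzero thickness corresponds to m = 4: t = (m + ½) λ / (2 n) = 4.50 × 549 / (2 × 2.348) = 526 nm.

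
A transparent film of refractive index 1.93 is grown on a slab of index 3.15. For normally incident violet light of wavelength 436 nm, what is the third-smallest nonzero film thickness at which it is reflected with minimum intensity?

Ray reflecting at the top interface goes from n = 1.0 toward n = 1.93: a half-wave phase shift.
At the lower boundary (n = 1.93 to n = 3.15) the reflected ray undergoes a half-wave phase shift.
Net: no relative phase inversion (both shifts match).
With no net inversion, destructive interference in reflection requires 2 n t = (m + ½) λ.
The third-smallest nonzero thickness corresponds to m = 2: t = (m + ½) λ / (2 n) = 2.50 × 436 / (2 × 1.93) = 282 nm.

282 nm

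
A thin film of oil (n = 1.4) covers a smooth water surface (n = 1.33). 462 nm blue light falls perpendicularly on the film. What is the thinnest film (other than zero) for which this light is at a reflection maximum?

Ray reflecting at the top interface goes from n = 1.0 toward n = 1.4: a half-wave phase shift.
At the lower boundary (n = 1.4 to n = 1.33) the reflected ray undergoes no phase shift.
The two reflections differ by half a wavelength.
So the condition for constructive reflection is 2 n t = (m + ½) λ.
Minimum at m = 0: t = λ / (4 n) = 462 / (4 × 1.4) = 82.5 nm.

82.5 nm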